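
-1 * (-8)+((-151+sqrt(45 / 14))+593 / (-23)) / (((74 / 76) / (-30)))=4642048 / 851-1710 * sqrt(70) / 259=5399.58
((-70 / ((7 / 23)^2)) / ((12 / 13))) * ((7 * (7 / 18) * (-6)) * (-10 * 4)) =-4813900 / 9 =-534877.78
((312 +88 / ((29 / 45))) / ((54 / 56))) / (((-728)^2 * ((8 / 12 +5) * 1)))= 271 / 1749657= 0.00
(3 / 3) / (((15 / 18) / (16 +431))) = 536.40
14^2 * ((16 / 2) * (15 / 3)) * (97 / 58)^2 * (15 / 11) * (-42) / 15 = -774548880 / 9251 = -83725.96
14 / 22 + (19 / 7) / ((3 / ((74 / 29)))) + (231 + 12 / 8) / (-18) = -9.97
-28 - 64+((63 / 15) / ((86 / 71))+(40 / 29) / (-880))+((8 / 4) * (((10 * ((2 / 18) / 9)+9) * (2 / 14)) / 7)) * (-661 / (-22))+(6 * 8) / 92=-480988082056 / 6260918895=-76.82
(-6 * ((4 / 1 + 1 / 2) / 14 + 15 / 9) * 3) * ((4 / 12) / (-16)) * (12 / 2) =501 / 112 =4.47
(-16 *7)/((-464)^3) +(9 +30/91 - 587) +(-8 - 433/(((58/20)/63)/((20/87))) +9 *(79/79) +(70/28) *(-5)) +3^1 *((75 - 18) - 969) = -3117866266115/568166144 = -5487.60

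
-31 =-31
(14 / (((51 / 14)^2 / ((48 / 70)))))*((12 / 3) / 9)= 0.32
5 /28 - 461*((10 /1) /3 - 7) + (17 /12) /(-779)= 18436703 /10906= 1690.51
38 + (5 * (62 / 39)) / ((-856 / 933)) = 163227 / 5564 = 29.34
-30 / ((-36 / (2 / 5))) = 0.33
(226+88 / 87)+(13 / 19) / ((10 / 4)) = 1878512 / 8265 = 227.29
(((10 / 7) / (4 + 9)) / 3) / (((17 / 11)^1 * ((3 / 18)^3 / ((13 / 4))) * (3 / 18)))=99.83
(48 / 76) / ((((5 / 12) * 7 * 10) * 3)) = 24 / 3325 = 0.01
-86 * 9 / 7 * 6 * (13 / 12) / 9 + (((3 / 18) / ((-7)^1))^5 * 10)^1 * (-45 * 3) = -193270871 / 2420208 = -79.86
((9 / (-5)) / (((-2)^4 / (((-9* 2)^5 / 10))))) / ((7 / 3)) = 9110.42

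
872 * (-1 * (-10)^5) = 87200000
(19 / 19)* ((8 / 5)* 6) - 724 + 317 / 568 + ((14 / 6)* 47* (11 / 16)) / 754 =-9170270219 / 12848160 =-713.74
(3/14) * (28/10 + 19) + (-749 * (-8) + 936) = 485287/70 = 6932.67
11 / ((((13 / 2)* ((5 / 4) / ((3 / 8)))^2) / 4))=198 / 325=0.61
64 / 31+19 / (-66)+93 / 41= 339313 / 83886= 4.04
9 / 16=0.56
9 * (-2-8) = -90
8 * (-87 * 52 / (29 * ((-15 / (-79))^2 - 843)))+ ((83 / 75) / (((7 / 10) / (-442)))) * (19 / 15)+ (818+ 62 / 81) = -806349271276 / 12428966025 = -64.88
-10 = -10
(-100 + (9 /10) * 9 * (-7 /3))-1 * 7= -1259 /10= -125.90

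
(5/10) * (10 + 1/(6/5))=65/12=5.42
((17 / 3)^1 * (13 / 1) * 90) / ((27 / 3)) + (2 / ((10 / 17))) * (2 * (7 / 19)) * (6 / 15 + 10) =1086878 / 1425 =762.72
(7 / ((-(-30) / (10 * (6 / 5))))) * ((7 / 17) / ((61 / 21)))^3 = 44471322 / 5575788265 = 0.01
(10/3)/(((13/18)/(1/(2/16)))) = 480/13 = 36.92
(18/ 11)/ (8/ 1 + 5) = 18/ 143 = 0.13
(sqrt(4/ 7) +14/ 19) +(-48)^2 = 2 * sqrt(7)/ 7 +43790/ 19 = 2305.49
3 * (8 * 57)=1368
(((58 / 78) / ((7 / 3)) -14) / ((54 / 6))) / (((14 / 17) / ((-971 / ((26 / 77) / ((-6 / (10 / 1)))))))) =-15070891 / 4732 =-3184.89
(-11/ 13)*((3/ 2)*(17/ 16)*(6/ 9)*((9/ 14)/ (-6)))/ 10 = 561/ 58240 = 0.01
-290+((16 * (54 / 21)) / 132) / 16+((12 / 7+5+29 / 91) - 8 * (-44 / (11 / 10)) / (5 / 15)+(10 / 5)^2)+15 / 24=779839 / 1144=681.68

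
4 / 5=0.80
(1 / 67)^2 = 1 / 4489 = 0.00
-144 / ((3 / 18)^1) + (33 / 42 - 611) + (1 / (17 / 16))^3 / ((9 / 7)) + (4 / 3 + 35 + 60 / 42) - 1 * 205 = -1640.80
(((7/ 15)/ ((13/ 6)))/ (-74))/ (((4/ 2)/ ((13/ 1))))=-7/ 370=-0.02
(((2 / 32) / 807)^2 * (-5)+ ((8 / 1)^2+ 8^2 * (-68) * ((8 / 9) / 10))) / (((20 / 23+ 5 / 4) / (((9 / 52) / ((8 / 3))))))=-6189822460479 / 626125260800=-9.89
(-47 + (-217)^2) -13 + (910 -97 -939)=46903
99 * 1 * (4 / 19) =396 / 19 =20.84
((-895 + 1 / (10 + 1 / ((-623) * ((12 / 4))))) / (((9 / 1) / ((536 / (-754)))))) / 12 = 86196974 / 14633487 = 5.89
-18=-18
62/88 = 31/44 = 0.70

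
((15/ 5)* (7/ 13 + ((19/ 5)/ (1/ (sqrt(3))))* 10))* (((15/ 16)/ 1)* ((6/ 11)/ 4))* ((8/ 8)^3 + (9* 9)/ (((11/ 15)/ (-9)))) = -7005015* sqrt(3)/ 484-2580795/ 12584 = -25273.35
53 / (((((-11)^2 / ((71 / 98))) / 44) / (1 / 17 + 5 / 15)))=150520 / 27489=5.48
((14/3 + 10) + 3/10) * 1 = 449/30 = 14.97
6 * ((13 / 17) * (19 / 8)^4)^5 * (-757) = -31696106308002800615407754819113203 / 818491834383281963401216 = -38725012243.87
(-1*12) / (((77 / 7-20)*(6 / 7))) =14 / 9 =1.56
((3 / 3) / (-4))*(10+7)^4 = -83521 / 4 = -20880.25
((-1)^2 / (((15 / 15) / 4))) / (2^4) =1 / 4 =0.25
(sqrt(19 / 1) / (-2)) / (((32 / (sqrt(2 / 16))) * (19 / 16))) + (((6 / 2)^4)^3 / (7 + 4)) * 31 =16474671 / 11 - sqrt(38) / 304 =1497697.34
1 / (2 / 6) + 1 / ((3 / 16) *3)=43 / 9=4.78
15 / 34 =0.44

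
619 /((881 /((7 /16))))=4333 /14096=0.31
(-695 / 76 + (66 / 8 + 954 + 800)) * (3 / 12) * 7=233163 / 76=3067.93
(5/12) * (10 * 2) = 25/3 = 8.33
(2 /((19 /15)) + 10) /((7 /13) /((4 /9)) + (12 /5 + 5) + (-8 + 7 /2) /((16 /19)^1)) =3.54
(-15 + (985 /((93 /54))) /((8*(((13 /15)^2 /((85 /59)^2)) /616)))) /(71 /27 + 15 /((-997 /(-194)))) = 59734497978253935 /2723817485363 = 21930.43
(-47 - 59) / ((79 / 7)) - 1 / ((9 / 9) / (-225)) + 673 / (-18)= 253427 / 1422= 178.22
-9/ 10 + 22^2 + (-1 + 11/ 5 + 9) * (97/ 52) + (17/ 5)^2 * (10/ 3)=84343/ 156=540.66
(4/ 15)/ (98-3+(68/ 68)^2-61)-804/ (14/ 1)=-30146/ 525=-57.42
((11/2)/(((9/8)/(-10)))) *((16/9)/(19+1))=-352/81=-4.35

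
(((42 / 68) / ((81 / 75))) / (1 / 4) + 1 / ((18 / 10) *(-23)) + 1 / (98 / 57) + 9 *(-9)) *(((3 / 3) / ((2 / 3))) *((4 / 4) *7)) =-8984223 / 10948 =-820.63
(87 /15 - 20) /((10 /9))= -639 /50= -12.78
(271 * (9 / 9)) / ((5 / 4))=1084 / 5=216.80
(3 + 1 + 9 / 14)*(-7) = -65 / 2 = -32.50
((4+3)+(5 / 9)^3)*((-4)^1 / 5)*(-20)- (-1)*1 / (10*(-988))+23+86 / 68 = 17020545187 / 122442840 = 139.01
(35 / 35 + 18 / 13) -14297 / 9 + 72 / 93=-5750234 / 3627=-1585.40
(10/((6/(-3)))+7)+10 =12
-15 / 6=-5 / 2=-2.50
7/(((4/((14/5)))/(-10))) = -49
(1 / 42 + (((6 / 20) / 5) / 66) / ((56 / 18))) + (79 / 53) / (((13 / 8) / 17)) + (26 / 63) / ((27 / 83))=16.89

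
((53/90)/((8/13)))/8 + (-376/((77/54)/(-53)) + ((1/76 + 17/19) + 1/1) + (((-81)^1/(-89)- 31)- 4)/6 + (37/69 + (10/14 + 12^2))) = 243517082917849/17249823360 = 14117.08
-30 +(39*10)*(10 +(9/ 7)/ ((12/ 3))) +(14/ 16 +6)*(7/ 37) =8281075/ 2072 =3996.66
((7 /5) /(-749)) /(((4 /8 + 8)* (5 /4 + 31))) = -8 /1173255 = -0.00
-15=-15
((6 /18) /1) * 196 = 196 /3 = 65.33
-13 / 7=-1.86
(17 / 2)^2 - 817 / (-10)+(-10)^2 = 5079 / 20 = 253.95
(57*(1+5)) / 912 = 3 / 8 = 0.38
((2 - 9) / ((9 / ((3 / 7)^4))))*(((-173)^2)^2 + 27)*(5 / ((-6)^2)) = -1119681335 / 343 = -3264377.07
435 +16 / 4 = 439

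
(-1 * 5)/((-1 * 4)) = 5/4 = 1.25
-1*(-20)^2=-400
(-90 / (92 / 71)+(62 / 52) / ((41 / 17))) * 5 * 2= -8454070 / 12259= -689.62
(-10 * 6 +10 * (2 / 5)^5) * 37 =-1385132 / 625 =-2216.21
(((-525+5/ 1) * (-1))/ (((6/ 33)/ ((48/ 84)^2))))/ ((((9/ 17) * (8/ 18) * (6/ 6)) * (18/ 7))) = 97240/ 63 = 1543.49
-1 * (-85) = 85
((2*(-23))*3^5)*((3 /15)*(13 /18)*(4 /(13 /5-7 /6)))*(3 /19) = -581256 /817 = -711.45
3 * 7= 21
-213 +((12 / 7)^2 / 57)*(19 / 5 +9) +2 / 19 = -987953 / 4655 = -212.23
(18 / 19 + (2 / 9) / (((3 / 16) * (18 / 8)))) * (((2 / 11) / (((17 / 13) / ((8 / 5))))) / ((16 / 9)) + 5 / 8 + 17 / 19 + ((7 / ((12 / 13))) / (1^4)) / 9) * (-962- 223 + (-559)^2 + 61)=10113377011859903 / 8858268540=1141687.79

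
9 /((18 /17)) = 8.50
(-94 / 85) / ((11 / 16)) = -1.61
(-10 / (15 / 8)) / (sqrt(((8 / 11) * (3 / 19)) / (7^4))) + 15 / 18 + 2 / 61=317 / 366 - 196 * sqrt(1254) / 9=-770.33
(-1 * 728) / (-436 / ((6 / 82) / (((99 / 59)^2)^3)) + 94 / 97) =0.01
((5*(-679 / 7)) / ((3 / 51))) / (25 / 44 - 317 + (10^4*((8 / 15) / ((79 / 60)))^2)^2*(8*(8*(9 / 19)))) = -268475897318420 / 2657500710662422503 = -0.00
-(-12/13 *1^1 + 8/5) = -44/65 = -0.68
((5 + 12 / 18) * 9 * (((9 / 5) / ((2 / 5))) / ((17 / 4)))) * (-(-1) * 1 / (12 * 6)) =3 / 4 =0.75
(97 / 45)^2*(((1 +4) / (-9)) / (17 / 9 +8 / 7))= -65863 / 77355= -0.85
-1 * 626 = -626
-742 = -742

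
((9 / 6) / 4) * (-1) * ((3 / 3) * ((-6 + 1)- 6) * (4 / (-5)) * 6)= -99 / 5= -19.80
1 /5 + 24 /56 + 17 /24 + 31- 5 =22963 /840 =27.34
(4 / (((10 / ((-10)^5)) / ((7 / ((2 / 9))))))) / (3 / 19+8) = -4788000 / 31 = -154451.61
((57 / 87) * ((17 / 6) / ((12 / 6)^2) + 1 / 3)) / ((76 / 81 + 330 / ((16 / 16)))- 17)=12825 / 5899528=0.00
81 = 81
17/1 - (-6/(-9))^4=1361/81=16.80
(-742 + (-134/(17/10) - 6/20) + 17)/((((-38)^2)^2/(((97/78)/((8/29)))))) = -128179971/73730408960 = -0.00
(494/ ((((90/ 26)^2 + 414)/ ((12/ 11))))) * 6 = 35152/ 4631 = 7.59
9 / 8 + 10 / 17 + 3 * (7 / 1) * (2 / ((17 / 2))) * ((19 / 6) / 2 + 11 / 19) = 32035 / 2584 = 12.40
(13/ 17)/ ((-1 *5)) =-13/ 85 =-0.15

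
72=72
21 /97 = 0.22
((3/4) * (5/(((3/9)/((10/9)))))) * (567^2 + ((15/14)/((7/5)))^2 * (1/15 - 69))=38589907575/9604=4018107.83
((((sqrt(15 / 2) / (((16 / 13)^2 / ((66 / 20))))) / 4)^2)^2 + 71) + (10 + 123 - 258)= -86291274908435031 / 1759218604441600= -49.05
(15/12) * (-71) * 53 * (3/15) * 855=-3217365/4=-804341.25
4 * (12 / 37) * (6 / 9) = 32 / 37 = 0.86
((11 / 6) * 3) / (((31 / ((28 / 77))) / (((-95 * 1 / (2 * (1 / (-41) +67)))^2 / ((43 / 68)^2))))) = 8768852450 / 108053709151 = 0.08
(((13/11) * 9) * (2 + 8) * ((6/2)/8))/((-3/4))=-585/11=-53.18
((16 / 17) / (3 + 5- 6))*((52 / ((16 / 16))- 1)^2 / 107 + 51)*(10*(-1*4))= -151680 / 107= -1417.57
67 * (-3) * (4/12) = -67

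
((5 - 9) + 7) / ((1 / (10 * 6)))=180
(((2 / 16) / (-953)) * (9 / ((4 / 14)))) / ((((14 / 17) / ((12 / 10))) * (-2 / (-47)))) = -21573 / 152480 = -0.14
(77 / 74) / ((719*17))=77 / 904502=0.00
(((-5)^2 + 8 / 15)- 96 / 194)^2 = 1327217761 / 2117025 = 626.93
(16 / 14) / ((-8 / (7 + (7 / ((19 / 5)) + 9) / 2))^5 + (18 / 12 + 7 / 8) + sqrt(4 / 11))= 6517660960591481369152 / 11996533782032551994221- 523383555379856794624*sqrt(11) / 11996533782032551994221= 0.40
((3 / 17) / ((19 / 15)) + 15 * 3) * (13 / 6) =31590 / 323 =97.80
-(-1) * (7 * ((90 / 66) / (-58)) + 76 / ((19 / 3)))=7551 / 638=11.84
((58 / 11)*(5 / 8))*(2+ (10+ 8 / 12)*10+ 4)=24505 / 66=371.29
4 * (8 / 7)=32 / 7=4.57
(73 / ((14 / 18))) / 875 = 657 / 6125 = 0.11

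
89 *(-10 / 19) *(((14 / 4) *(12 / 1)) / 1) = -37380 / 19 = -1967.37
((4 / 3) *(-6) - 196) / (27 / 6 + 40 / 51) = -20808 / 539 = -38.60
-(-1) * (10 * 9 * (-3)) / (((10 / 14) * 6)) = -63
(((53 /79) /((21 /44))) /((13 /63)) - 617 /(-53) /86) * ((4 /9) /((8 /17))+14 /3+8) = 7967749615 /84259188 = 94.56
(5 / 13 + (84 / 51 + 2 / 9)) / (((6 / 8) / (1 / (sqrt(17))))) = 17932 * sqrt(17) / 101439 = 0.73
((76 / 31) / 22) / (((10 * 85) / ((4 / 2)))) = 38 / 144925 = 0.00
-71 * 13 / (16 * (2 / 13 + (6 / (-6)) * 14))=11999 / 2880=4.17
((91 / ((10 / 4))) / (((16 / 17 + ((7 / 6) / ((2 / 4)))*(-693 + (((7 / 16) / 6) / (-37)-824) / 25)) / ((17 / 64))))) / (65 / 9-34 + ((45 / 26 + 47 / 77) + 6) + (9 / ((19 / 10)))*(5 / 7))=176357823642 / 464836517087693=0.00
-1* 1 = -1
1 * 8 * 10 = 80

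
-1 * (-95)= 95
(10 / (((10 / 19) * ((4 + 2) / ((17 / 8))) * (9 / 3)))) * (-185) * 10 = -298775 / 72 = -4149.65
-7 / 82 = -0.09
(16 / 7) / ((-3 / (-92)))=1472 / 21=70.10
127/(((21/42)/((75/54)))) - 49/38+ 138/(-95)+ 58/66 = 6600701/18810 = 350.91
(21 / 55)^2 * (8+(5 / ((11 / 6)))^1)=52038 / 33275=1.56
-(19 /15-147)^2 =-4778596 /225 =-21238.20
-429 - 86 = -515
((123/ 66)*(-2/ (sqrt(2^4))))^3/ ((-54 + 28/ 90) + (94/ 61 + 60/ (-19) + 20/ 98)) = 176134162995/ 11995412912384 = 0.01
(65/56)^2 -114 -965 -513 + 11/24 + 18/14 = -1588.91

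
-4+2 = -2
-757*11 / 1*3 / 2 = -24981 / 2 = -12490.50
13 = 13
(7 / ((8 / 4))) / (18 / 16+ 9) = 28 / 81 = 0.35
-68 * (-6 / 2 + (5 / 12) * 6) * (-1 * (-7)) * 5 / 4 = 595 / 2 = 297.50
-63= -63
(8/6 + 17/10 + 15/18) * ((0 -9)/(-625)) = 174/3125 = 0.06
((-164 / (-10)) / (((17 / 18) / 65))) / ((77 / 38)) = 729144 / 1309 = 557.02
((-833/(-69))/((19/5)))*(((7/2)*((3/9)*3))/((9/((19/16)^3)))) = 10524955/5087232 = 2.07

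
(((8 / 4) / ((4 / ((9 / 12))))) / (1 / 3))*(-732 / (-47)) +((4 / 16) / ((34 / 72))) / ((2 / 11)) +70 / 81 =1378336 / 64719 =21.30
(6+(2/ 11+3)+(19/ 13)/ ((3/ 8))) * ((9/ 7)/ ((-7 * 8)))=-16833/ 56056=-0.30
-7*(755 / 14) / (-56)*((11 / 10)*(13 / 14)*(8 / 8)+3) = 85013 / 3136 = 27.11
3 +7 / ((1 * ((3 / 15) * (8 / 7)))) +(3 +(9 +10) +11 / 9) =4093 / 72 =56.85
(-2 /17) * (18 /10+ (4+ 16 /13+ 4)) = -1434 /1105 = -1.30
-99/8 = -12.38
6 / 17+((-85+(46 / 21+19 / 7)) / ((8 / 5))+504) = 648731 / 1428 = 454.29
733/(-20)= -733/20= -36.65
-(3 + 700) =-703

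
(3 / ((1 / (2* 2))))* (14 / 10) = 84 / 5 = 16.80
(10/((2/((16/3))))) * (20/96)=5.56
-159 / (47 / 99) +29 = -305.91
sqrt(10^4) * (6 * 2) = 1200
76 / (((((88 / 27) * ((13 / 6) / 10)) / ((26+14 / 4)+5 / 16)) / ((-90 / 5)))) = -33034635 / 572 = -57752.86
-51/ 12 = -17/ 4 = -4.25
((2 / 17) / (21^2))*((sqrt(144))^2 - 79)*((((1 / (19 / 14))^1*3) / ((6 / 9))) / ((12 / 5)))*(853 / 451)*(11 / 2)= 277225 / 1112412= 0.25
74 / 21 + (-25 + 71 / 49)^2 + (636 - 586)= 4380680 / 7203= 608.17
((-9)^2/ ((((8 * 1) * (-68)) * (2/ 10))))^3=-66430125/ 160989184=-0.41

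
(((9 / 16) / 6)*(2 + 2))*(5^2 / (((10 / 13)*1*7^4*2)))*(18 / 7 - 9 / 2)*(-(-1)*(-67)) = 352755 / 1075648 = 0.33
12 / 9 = 4 / 3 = 1.33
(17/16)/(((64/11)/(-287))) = -53669/1024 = -52.41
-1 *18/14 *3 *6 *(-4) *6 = 3888/7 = 555.43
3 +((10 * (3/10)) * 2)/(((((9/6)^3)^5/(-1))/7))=13890155/4782969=2.90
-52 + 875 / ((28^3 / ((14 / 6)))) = -69763 / 1344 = -51.91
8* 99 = 792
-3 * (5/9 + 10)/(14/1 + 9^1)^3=-0.00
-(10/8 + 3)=-17/4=-4.25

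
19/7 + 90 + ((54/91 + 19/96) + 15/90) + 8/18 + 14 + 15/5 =416021/3744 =111.12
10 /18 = 5 /9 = 0.56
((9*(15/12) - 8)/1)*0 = 0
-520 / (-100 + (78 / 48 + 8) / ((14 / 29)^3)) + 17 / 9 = 5148979 / 135963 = 37.87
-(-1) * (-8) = -8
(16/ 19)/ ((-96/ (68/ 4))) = -17/ 114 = -0.15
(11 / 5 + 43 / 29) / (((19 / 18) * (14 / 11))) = 52866 / 19285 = 2.74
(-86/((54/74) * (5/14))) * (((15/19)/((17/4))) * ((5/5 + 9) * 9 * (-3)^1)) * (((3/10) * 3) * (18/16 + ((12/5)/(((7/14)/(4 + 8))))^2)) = 399194160246/8075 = 49435809.32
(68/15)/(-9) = -68/135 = -0.50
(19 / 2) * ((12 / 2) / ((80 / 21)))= 1197 / 80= 14.96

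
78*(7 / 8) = 273 / 4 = 68.25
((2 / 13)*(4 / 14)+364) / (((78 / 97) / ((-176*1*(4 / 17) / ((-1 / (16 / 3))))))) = 18097958912 / 180999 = 99989.28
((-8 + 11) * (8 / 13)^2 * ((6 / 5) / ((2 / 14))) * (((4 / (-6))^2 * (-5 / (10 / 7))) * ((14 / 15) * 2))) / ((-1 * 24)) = 43904 / 38025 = 1.15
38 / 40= 19 / 20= 0.95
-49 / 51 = -0.96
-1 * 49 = -49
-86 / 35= -2.46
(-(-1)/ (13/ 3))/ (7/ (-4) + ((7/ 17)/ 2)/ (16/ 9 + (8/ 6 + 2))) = -2346/ 17381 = -0.13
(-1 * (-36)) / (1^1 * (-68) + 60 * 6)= 9 / 73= 0.12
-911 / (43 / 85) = -77435 / 43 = -1800.81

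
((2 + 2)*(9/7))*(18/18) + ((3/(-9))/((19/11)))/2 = 4027/798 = 5.05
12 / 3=4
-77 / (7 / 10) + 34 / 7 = -736 / 7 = -105.14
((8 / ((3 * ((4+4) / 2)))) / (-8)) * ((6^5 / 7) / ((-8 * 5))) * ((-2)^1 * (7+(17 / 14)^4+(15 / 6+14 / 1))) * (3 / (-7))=239670171 / 4705960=50.93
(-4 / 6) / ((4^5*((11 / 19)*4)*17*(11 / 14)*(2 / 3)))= -0.00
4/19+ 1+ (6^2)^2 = 24647/19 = 1297.21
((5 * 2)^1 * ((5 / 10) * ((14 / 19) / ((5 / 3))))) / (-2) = -1.11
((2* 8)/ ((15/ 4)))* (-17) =-1088/ 15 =-72.53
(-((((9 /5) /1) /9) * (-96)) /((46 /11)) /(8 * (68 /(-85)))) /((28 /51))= -1683 /1288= -1.31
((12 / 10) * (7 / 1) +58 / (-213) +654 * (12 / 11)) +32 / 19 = 160988264 / 222585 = 723.27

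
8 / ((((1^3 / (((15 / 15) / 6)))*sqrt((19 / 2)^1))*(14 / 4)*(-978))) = -4*sqrt(38) / 195111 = -0.00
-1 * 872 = -872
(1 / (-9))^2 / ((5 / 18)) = 2 / 45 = 0.04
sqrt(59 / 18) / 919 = sqrt(118) / 5514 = 0.00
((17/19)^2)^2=83521/130321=0.64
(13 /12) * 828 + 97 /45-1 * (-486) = 62332 /45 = 1385.16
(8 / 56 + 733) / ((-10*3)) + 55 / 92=-230297 / 9660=-23.84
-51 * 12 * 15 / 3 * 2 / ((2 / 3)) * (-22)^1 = 201960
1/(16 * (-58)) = -1/928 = -0.00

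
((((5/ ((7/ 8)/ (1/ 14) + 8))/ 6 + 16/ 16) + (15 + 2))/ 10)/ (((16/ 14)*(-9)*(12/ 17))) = -16303/ 65610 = -0.25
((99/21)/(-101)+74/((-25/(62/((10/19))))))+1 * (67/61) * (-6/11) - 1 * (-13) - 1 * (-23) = -18580575767/59299625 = -313.33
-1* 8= -8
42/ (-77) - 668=-7354/ 11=-668.55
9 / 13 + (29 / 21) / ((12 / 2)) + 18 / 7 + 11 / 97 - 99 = -15156565 / 158886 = -95.39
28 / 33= 0.85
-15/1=-15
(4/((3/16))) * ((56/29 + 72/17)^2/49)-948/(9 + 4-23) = 19892480222/178641015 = 111.35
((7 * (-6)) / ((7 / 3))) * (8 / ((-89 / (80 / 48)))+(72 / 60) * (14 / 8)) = -15621 / 445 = -35.10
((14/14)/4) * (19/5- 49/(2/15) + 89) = -2747/40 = -68.68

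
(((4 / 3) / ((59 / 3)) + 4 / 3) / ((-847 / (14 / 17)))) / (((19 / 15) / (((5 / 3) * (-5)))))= 62000 / 6917691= 0.01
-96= -96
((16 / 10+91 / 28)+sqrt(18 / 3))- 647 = -12843 / 20+sqrt(6) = -639.70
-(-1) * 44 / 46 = 22 / 23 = 0.96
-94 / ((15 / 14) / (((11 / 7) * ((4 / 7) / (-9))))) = 8272 / 945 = 8.75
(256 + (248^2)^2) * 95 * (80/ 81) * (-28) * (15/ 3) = -4024837777408000/ 81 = -49689355276641.98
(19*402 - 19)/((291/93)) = 236189/97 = 2434.94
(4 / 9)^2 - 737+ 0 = -59681 / 81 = -736.80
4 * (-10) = -40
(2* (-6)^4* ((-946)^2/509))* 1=2319622272/509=4557214.68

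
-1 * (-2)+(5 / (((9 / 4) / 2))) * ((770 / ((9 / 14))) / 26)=206.75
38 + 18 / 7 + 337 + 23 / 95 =251246 / 665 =377.81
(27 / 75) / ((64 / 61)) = 549 / 1600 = 0.34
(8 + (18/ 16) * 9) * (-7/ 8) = -1015/ 64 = -15.86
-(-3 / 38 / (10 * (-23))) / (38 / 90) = -27 / 33212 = -0.00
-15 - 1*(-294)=279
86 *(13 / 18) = 559 / 9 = 62.11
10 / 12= 5 / 6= 0.83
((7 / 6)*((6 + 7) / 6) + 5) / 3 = 271 / 108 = 2.51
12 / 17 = 0.71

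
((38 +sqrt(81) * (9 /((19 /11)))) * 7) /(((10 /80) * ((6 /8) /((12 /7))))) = 206464 /19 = 10866.53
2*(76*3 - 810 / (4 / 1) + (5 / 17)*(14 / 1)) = 1007 / 17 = 59.24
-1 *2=-2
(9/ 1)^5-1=59048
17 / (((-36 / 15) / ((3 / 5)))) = -17 / 4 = -4.25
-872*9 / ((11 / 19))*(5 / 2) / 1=-372780 / 11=-33889.09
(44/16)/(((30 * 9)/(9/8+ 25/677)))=69223/5849280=0.01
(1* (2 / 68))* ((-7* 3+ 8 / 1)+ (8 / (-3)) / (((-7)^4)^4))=-1296084292214447 / 3389758918099302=-0.38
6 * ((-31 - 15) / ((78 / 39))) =-138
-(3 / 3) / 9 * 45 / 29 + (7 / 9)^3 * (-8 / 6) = -50723 / 63423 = -0.80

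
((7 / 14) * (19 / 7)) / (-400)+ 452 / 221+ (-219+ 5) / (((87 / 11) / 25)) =-72612910913 / 107671200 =-674.39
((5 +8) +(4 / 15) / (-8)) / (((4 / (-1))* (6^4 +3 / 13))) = -5057 / 2022120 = -0.00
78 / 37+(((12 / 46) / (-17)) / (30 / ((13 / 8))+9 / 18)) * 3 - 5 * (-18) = 656918988 / 7132231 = 92.11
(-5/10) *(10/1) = -5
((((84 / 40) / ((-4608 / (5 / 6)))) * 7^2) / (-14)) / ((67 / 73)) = 3577 / 2469888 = 0.00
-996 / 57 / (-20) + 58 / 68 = 5577 / 3230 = 1.73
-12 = -12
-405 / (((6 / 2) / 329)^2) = -4870845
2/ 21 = 0.10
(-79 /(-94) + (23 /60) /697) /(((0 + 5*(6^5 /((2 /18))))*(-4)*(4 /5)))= -1652971 /2200901621760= -0.00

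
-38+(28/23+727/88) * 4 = -43/506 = -0.08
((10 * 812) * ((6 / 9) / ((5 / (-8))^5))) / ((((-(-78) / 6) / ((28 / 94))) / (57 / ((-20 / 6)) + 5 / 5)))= 119947132928 / 5728125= 20940.03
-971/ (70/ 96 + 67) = -46608/ 3251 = -14.34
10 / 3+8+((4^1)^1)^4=802 / 3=267.33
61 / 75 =0.81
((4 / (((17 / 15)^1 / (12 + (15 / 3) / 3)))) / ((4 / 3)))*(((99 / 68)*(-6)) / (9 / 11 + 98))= -2009205 / 628286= -3.20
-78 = -78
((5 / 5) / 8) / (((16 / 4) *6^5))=1 / 248832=0.00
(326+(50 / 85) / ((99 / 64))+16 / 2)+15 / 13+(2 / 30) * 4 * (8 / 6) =4082739 / 12155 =335.89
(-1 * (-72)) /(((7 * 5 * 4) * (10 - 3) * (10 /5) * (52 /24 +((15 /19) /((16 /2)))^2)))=623808 /36958495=0.02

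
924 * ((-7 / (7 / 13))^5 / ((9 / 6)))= -228716488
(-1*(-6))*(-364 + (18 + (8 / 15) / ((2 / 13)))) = -10276 / 5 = -2055.20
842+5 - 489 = 358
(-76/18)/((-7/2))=76/63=1.21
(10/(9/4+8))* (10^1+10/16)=10.37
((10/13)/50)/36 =1/2340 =0.00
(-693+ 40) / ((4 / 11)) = -7183 / 4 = -1795.75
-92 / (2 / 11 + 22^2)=-506 / 2663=-0.19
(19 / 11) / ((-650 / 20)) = -38 / 715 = -0.05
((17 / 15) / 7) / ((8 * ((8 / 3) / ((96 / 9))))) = 17 / 210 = 0.08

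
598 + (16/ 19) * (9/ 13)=147850/ 247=598.58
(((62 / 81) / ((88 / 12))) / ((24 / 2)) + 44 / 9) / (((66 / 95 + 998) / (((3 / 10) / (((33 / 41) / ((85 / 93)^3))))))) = 8350530910625 / 5983641812386656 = 0.00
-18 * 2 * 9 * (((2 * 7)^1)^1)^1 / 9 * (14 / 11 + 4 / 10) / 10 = -23184 / 275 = -84.31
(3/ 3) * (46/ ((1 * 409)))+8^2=26222/ 409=64.11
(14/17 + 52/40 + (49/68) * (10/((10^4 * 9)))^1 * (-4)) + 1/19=6325169/2907000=2.18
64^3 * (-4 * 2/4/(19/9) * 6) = -28311552/19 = -1490081.68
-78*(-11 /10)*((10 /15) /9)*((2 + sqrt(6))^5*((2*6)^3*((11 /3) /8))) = 21946496 /5 + 8959808*sqrt(6) /5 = 8778690.76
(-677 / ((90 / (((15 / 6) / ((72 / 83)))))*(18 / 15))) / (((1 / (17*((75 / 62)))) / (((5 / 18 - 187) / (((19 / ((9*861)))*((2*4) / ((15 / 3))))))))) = 575898714330625 / 32569344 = 17682232.54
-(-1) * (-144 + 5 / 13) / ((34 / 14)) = -13069 / 221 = -59.14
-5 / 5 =-1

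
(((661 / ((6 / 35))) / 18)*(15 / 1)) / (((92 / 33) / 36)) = 3817275 / 92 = 41492.12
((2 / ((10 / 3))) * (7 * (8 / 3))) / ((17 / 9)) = 504 / 85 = 5.93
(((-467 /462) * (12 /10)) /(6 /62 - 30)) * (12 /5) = 57908 /594825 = 0.10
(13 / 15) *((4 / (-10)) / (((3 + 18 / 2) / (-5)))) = 13 / 90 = 0.14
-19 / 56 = -0.34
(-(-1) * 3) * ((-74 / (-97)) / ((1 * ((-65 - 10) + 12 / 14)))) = -518 / 16781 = -0.03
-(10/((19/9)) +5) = -185/19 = -9.74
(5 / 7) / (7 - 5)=5 / 14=0.36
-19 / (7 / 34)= -646 / 7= -92.29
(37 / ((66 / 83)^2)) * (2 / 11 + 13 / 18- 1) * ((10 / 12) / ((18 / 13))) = -314792855 / 93148704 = -3.38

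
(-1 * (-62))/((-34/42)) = -76.59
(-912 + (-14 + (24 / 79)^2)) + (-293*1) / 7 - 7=-42584552 / 43687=-974.76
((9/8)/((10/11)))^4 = 96059601/40960000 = 2.35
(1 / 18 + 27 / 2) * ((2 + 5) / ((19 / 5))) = 4270 / 171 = 24.97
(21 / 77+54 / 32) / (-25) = -0.08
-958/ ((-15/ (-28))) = -1788.27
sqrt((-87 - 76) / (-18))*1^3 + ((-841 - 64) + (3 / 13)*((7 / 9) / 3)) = -105878 / 117 + sqrt(326) / 6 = -901.93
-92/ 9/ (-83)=92/ 747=0.12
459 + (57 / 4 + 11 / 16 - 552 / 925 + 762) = 18283043 / 14800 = 1235.34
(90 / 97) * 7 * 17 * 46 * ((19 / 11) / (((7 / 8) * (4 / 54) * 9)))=16046640 / 1067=15039.03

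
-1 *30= -30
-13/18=-0.72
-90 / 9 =-10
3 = 3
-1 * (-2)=2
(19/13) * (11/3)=209/39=5.36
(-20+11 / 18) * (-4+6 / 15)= 349 / 5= 69.80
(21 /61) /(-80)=-21 /4880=-0.00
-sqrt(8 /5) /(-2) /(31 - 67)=-sqrt(10) /180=-0.02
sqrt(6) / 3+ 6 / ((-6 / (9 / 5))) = -9 / 5+ sqrt(6) / 3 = -0.98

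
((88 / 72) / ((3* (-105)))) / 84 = -11 / 238140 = -0.00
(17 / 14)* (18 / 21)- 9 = -390 / 49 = -7.96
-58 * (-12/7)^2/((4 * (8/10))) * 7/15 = -174/7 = -24.86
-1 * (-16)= 16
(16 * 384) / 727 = 6144 / 727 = 8.45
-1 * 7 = -7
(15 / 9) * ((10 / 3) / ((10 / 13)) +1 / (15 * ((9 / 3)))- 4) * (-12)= -64 / 9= -7.11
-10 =-10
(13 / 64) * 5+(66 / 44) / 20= 1.09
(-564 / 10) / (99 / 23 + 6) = -2162 / 395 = -5.47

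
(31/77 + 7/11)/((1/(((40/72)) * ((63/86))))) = 200/473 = 0.42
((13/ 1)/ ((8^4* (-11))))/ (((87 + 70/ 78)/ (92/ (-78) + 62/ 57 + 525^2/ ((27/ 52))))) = -1.74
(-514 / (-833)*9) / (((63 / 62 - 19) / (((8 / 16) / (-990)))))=7967 / 51083725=0.00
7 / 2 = 3.50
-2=-2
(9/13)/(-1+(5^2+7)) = 9/403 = 0.02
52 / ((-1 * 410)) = -26 / 205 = -0.13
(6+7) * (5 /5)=13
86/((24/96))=344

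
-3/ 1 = -3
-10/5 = -2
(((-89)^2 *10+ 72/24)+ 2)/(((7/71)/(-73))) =-410571345/7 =-58653049.29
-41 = -41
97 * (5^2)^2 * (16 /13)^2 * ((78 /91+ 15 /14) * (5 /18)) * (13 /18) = 9700000 /273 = 35531.14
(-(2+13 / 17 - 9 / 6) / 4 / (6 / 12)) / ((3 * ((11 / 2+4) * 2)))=-43 / 3876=-0.01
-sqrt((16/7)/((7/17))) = -4 * sqrt(17)/7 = -2.36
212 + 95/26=5607/26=215.65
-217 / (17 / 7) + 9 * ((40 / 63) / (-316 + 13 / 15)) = -89.37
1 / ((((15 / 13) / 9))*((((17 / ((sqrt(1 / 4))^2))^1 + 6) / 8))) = 0.84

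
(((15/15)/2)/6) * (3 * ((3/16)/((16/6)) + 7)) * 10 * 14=31675/128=247.46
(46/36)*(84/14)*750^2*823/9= 1183062500/3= 394354166.67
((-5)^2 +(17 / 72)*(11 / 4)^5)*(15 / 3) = 310.67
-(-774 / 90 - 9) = 88 / 5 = 17.60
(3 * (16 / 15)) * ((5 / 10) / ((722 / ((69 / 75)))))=0.00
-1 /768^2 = -1 /589824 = -0.00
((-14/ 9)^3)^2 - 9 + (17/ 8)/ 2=52979569/ 8503056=6.23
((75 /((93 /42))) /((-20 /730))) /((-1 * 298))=38325 /9238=4.15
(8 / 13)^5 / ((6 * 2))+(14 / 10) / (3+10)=640741 / 5569395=0.12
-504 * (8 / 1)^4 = -2064384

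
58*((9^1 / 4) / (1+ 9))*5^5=40781.25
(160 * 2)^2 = 102400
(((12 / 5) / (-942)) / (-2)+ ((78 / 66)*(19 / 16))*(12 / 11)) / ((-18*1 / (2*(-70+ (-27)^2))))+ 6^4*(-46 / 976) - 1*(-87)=-17996445371 / 208587060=-86.28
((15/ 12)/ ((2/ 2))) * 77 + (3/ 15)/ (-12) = 96.23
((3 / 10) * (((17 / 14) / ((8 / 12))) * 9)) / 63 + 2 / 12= 0.24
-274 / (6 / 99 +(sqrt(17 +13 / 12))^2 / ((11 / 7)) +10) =-12056 / 949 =-12.70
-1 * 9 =-9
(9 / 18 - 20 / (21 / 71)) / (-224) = 0.30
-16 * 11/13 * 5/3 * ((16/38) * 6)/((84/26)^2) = -45760/8379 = -5.46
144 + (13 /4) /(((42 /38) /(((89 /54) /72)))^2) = 3839881213957 /26665583616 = 144.00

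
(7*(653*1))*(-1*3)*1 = -13713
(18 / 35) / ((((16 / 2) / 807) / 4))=7263 / 35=207.51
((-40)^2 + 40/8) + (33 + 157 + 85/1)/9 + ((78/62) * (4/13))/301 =137352428/83979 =1635.56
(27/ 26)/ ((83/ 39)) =81/ 166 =0.49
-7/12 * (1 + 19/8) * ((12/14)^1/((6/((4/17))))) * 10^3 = -66.18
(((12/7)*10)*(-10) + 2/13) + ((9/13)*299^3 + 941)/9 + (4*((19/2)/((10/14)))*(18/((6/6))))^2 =60875328986/20475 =2973154.04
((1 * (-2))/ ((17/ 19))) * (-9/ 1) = 342/ 17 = 20.12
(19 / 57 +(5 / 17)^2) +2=2098 / 867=2.42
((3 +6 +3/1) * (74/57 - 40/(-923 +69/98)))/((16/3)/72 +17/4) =597190752/160397221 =3.72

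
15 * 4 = 60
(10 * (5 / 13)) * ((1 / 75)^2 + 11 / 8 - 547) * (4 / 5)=-24553117 / 14625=-1678.85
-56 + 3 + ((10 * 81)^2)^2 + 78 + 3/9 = 1291401630076/3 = 430467210025.33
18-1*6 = 12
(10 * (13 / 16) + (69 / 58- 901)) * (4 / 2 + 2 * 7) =-413742 / 29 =-14266.97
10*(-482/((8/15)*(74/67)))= -1211025/148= -8182.60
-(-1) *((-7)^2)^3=117649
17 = 17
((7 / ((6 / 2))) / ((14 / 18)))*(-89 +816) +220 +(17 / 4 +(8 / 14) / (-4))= 67343 / 28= 2405.11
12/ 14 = 6/ 7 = 0.86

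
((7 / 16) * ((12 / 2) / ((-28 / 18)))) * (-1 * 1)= 27 / 16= 1.69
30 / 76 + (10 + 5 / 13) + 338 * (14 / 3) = 2353583 / 1482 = 1588.11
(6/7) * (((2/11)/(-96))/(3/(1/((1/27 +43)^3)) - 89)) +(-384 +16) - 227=-574849821032041/966134152984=-595.00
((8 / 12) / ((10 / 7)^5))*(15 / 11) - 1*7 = -753193 / 110000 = -6.85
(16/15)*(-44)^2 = 30976/15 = 2065.07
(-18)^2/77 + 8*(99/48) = 3189/154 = 20.71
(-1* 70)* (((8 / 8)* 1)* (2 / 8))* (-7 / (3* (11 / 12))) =490 / 11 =44.55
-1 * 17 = -17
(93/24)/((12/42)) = 217/16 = 13.56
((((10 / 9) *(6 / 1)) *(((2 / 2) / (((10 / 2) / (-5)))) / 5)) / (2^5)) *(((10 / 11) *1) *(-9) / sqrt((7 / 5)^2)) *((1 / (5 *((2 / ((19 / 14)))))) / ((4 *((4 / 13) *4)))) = 3705 / 551936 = 0.01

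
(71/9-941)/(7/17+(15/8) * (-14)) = 571064/15813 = 36.11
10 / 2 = 5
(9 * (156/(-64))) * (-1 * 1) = 351/16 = 21.94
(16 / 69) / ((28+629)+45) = 8 / 24219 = 0.00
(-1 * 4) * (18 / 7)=-72 / 7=-10.29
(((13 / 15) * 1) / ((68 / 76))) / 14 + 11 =39517 / 3570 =11.07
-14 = -14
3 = 3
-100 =-100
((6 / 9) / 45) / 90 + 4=24301 / 6075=4.00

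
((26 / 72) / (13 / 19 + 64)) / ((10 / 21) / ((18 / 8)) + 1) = 5187 / 1125764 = 0.00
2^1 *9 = 18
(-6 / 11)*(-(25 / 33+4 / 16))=133 / 242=0.55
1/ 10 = 0.10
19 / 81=0.23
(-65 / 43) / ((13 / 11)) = -55 / 43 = -1.28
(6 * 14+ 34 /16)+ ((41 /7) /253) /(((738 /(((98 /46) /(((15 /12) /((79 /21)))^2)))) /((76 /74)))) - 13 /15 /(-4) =2108078070047 /24415360200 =86.34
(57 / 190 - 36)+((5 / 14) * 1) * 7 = -166 / 5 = -33.20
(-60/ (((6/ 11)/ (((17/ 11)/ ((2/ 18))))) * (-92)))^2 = 585225/ 2116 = 276.57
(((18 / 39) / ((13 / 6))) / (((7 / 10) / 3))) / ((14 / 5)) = 0.33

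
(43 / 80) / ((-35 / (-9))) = 387 / 2800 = 0.14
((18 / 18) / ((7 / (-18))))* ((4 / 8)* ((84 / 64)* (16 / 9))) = -3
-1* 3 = -3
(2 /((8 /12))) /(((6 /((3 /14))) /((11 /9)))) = 11 /84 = 0.13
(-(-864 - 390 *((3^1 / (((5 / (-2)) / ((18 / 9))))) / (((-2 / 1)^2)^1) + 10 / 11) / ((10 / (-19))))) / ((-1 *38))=-34923 / 2090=-16.71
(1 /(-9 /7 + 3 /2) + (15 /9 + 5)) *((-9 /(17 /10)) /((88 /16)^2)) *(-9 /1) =2160 /121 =17.85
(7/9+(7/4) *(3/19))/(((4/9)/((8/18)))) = 721/684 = 1.05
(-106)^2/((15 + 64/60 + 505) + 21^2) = 168540/14431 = 11.68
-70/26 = -35/13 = -2.69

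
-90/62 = -45/31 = -1.45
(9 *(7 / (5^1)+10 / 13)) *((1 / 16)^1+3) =59.79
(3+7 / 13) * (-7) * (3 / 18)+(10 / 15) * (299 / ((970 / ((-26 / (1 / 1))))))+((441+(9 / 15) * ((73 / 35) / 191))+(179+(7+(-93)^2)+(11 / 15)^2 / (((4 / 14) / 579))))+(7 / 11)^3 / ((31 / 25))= 10356.55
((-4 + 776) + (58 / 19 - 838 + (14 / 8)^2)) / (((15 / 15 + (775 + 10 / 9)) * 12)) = -54615 / 8504704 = -0.01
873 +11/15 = 13106/15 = 873.73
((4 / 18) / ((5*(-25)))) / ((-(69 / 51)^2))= 578 / 595125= 0.00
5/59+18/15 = 379/295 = 1.28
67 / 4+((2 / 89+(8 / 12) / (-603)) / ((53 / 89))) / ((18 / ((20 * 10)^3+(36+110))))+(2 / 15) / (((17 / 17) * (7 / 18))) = 1928500059749 / 120805020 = 15963.74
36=36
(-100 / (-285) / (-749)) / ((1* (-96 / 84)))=5 / 12198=0.00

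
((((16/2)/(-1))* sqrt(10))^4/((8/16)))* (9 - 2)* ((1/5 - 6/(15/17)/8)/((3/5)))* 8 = -149094400/3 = -49698133.33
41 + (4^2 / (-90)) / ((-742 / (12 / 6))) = 684503 / 16695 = 41.00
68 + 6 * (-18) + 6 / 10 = -197 / 5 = -39.40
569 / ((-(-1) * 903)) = 569 / 903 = 0.63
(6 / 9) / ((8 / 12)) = 1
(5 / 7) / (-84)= -5 / 588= -0.01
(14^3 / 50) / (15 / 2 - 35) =-2744 / 1375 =-2.00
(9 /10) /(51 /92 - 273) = -46 /13925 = -0.00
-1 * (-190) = 190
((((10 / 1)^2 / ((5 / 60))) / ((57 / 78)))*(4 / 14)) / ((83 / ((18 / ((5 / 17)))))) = 3818880 / 11039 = 345.94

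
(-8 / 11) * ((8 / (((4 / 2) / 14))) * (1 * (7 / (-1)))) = 3136 / 11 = 285.09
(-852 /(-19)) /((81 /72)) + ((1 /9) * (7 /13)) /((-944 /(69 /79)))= 734224559 /18420272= 39.86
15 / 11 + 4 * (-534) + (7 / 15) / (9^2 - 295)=-75374087 / 35310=-2134.64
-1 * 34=-34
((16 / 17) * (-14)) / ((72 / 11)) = -308 / 153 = -2.01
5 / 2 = 2.50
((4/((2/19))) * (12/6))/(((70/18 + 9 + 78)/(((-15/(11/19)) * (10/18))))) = -54150/4499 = -12.04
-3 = -3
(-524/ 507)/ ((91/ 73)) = -38252/ 46137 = -0.83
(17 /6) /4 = 17 /24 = 0.71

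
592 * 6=3552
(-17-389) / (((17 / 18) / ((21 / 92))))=-38367 / 391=-98.13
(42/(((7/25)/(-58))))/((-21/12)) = 34800/7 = 4971.43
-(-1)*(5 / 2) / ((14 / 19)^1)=95 / 28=3.39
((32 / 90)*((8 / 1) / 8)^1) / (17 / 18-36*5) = -32 / 16115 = -0.00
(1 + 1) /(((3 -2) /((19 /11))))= 38 /11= 3.45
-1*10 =-10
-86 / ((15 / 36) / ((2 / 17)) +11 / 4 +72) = -2064 / 1879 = -1.10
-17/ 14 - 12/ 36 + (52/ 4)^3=92209/ 42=2195.45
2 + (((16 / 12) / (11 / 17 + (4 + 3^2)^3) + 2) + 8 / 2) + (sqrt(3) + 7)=sqrt(3) + 420317 / 28020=16.73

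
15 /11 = 1.36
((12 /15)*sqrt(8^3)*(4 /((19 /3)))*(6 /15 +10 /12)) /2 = 2368*sqrt(2) /475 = 7.05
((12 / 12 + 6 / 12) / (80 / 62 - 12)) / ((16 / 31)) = -2883 / 10624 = -0.27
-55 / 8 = -6.88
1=1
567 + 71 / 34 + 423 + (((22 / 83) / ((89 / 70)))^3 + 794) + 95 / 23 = 564312058001277453 / 315218029709546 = 1790.23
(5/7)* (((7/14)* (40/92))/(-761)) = -0.00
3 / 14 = 0.21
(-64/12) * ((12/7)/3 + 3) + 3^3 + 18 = 25.95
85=85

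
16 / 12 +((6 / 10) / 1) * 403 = 3647 / 15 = 243.13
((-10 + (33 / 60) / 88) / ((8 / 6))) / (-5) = 4797 / 3200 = 1.50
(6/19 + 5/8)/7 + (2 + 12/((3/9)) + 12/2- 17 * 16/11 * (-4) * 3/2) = 2252997/11704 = 192.50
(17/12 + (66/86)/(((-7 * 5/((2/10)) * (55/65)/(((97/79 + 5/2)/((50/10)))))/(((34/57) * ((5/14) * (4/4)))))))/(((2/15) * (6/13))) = 919118447/39948720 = 23.01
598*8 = 4784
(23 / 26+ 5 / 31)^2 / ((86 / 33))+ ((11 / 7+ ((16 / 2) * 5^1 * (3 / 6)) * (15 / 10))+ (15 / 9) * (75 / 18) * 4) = 210370493615 / 3519727848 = 59.77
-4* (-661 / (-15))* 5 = -2644 / 3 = -881.33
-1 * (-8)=8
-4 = -4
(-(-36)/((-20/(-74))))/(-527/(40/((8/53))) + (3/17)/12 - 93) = -266696/190159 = -1.40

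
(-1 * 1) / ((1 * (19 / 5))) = -5 / 19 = -0.26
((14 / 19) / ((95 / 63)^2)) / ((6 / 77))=4.16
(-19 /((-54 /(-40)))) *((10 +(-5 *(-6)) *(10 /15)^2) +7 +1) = -35720 /81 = -440.99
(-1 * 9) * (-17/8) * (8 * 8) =1224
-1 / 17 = -0.06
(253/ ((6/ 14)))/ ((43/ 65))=115115/ 129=892.36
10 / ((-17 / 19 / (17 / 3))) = -190 / 3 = -63.33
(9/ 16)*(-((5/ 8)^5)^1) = -28125/ 524288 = -0.05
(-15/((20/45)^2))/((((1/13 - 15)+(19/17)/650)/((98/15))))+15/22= 246162405/7254764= 33.93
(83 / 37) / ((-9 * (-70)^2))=-83 / 1631700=-0.00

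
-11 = -11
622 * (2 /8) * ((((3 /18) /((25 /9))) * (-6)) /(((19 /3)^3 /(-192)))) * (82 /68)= 51.02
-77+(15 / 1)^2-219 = -71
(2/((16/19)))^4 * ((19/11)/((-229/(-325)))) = 804732175/10317824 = 77.99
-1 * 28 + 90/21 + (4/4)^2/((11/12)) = -1742/77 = -22.62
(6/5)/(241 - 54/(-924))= 924/185615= 0.00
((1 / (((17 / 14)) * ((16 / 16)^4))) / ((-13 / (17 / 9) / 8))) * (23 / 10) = -1288 / 585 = -2.20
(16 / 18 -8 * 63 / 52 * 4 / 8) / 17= -463 / 1989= -0.23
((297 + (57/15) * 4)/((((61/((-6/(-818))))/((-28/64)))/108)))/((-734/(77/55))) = 6195609/1831256600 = 0.00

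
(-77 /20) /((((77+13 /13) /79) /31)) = -188573 /1560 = -120.88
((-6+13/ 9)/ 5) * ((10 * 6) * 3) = -164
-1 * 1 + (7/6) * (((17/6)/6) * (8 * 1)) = 92/27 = 3.41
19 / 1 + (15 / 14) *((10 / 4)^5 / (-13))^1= 10.95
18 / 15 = 6 / 5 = 1.20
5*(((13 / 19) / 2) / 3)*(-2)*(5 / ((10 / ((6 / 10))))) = -13 / 38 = -0.34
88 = 88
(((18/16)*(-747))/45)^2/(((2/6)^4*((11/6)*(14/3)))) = 406788561/123200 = 3301.86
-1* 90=-90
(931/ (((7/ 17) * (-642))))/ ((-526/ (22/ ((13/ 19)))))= 472549/ 2194998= 0.22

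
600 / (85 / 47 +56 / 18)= 253800 / 2081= 121.96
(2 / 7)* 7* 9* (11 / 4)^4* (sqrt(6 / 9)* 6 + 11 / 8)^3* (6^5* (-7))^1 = -425640092031* sqrt(6) / 128 -11659490230311 / 2048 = -13838431085.48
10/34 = 5/17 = 0.29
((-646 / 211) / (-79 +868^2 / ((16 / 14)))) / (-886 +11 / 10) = 340 / 64776653327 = 0.00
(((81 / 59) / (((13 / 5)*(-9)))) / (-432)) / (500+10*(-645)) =-1 / 43811040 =-0.00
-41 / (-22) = 41 / 22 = 1.86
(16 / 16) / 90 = 1 / 90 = 0.01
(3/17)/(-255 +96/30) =-15/21403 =-0.00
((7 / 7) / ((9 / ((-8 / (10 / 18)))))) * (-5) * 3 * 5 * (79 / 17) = 9480 / 17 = 557.65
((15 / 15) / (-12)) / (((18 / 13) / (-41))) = 533 / 216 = 2.47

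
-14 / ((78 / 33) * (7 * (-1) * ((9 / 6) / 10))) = 220 / 39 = 5.64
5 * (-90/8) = -225/4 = -56.25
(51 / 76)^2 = 2601 / 5776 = 0.45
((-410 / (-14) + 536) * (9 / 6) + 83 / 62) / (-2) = -184291 / 434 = -424.63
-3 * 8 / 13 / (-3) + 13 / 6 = 2.78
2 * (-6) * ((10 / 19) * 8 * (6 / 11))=-5760 / 209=-27.56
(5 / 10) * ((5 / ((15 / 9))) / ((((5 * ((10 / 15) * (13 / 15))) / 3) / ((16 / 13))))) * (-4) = -1296 / 169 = -7.67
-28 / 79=-0.35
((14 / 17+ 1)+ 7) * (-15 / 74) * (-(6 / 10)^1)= 675 / 629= 1.07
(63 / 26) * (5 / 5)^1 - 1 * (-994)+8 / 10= 129639 / 130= 997.22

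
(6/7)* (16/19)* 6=576/133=4.33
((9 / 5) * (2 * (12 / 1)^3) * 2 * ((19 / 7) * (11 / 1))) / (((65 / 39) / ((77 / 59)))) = 429048576 / 1475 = 290880.39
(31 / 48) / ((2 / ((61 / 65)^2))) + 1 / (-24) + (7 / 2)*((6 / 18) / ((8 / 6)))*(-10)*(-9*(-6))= -63849183 / 135200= -472.26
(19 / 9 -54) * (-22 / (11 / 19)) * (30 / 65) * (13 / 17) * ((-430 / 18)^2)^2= 75837553182500 / 334611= 226643933.35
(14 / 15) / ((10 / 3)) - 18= -443 / 25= -17.72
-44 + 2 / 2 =-43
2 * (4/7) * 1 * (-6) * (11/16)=-33/7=-4.71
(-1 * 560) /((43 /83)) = -46480 /43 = -1080.93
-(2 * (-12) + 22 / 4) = 37 / 2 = 18.50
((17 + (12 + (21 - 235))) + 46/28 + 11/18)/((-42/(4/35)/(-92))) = -2118392/46305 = -45.75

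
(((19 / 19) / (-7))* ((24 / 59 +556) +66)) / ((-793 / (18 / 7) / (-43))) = -12.40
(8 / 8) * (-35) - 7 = -42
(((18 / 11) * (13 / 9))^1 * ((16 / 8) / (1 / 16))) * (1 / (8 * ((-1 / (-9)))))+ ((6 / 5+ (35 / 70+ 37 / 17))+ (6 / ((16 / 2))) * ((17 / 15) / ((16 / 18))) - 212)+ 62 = -359497 / 5984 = -60.08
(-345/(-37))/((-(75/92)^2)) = -194672/13875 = -14.03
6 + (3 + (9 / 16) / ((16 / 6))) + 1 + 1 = 1435 / 128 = 11.21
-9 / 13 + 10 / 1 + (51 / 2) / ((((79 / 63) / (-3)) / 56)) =-3499037 / 1027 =-3407.05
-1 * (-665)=665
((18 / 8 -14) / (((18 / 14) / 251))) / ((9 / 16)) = -330316 / 81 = -4077.98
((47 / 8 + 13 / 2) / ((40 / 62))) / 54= 341 / 960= 0.36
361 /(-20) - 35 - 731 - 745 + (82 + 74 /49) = -1416629 /980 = -1445.54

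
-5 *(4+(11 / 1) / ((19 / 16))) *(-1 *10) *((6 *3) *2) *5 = 2268000 / 19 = 119368.42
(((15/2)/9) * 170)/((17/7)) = 175/3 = 58.33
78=78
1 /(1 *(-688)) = -1 /688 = -0.00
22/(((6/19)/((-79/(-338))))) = 16.28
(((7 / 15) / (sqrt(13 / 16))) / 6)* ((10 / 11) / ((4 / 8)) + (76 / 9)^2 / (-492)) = 2567264* sqrt(13) / 64111905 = 0.14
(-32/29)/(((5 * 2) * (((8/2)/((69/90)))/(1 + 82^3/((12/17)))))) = -16519.94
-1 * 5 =-5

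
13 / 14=0.93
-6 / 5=-1.20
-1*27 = -27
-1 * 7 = -7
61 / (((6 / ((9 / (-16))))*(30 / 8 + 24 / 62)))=-1891 / 1368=-1.38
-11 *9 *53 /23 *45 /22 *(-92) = 42930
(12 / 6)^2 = 4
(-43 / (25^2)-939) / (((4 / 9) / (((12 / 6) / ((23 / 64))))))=-169032384 / 14375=-11758.77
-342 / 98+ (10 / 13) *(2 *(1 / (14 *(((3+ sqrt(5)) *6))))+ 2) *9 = 26703 / 2548 - 15 *sqrt(5) / 364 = 10.39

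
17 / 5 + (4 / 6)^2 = 173 / 45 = 3.84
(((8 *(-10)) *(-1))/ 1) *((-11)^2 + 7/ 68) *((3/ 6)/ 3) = 27450/ 17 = 1614.71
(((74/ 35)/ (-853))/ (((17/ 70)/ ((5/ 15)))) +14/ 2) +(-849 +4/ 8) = -73215845/ 87006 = -841.50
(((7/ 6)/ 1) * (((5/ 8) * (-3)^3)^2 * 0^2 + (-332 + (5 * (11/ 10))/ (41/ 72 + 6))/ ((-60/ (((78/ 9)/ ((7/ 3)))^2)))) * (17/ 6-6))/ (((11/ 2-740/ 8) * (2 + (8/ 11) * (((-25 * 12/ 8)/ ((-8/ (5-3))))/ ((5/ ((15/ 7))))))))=25148552/ 38281653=0.66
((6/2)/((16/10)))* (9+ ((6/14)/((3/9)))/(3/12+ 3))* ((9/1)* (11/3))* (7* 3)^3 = 559926675/104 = 5383910.34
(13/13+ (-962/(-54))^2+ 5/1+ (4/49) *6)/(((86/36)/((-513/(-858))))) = 219801709/2711709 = 81.06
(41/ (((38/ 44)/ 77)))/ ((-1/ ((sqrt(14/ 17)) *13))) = -902902 *sqrt(238)/ 323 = -43124.75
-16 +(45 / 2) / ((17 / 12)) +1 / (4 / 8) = 1.88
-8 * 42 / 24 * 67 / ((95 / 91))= -898.51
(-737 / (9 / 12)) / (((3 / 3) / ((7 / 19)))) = -362.04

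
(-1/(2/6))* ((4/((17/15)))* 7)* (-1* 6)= 444.71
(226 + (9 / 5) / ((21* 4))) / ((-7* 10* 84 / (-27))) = 284787 / 274400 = 1.04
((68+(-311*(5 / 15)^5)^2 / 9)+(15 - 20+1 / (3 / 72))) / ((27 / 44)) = 2038611872 / 14348907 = 142.07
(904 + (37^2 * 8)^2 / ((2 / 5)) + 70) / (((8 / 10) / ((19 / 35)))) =203480998.07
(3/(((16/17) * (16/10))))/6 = 85/256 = 0.33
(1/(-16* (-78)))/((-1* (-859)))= 1/1072032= 0.00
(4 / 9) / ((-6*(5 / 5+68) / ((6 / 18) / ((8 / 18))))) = -1 / 1242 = -0.00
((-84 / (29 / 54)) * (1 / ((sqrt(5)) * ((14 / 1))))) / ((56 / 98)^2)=-3969 * sqrt(5) / 580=-15.30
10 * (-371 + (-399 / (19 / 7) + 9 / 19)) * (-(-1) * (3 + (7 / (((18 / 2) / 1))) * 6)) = -39677.02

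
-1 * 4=-4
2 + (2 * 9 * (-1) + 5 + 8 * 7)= 45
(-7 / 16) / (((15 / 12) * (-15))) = 7 / 300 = 0.02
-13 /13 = -1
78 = 78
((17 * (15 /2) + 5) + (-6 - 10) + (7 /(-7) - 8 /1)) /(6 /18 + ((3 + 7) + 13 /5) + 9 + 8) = 3.59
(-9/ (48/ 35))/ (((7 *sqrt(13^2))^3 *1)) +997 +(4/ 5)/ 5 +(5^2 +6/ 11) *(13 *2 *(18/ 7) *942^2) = 717864294280623187/ 473673200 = 1515526515.50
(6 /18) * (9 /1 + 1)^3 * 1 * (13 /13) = 1000 /3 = 333.33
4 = 4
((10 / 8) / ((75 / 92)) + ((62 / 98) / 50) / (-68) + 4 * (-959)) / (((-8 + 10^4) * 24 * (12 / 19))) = -36412864127 / 1438272460800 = -0.03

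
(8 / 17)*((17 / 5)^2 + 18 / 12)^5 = 118731486838493 / 664062500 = 178795.65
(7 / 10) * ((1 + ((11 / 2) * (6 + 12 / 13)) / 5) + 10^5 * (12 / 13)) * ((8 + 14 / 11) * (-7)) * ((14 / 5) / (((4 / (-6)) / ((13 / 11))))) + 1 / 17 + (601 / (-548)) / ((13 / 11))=7627463590173409 / 366351700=20820057.86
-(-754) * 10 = 7540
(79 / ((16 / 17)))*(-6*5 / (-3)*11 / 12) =73865 / 96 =769.43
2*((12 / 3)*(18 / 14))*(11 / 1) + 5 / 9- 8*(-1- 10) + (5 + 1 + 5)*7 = 17558 / 63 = 278.70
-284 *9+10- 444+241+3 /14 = -38483 /14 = -2748.79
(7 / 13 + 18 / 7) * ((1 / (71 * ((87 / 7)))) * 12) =1132 / 26767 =0.04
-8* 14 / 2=-56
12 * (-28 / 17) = -336 / 17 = -19.76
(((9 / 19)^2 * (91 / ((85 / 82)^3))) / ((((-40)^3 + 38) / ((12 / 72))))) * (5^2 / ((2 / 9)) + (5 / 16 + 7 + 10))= -0.01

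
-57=-57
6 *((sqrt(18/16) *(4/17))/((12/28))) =42 *sqrt(2)/17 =3.49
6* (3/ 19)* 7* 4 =504/ 19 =26.53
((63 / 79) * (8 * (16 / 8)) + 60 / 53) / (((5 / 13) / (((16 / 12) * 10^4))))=481574.40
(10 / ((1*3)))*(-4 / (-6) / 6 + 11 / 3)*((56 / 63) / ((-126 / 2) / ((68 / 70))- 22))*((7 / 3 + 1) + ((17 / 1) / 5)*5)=-2.62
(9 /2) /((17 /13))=117 /34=3.44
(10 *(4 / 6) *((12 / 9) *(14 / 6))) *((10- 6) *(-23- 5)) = -2322.96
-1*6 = -6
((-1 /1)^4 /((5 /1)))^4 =1 /625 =0.00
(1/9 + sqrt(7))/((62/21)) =7/186 + 21 * sqrt(7)/62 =0.93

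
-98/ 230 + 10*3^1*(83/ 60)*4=19041/ 115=165.57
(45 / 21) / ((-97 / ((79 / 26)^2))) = -93615 / 459004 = -0.20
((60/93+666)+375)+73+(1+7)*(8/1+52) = 49434/31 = 1594.65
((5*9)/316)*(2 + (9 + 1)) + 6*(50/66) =5435/869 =6.25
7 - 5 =2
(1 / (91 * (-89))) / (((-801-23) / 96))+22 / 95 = 18353474 / 79248715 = 0.23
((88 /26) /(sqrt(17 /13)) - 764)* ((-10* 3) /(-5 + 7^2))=5730 /11 - 30* sqrt(221) /221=518.89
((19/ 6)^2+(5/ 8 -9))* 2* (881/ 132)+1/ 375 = 13106459/ 594000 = 22.06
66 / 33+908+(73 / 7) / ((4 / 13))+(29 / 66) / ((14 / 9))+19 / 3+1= 439597 / 462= 951.51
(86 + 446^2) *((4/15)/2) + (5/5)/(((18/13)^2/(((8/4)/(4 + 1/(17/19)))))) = 1869837157/70470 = 26533.80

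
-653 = -653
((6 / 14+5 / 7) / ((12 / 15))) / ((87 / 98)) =140 / 87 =1.61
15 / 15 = 1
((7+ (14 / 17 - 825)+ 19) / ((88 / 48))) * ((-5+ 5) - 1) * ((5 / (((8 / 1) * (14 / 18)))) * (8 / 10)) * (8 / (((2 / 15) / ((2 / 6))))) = 5597.60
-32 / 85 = -0.38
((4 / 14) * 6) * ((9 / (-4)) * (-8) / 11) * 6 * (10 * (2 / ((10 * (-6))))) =-5.61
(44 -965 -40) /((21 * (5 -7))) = 961 /42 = 22.88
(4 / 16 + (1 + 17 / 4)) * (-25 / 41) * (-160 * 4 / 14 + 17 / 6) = 495275 / 3444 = 143.81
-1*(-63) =63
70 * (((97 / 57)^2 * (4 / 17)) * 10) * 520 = 13699504000 / 55233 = 248031.14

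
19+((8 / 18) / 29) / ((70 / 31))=173627 / 9135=19.01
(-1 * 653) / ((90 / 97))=-63341 / 90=-703.79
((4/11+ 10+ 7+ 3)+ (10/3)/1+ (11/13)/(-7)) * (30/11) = 707990/11011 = 64.30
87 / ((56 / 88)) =957 / 7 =136.71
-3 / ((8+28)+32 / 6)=-0.07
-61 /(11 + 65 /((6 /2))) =-183 /98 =-1.87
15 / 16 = 0.94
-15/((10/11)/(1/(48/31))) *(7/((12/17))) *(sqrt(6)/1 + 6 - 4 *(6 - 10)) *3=-446369/64 - 40579 *sqrt(6)/128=-7751.06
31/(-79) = -31/79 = -0.39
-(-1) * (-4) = -4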